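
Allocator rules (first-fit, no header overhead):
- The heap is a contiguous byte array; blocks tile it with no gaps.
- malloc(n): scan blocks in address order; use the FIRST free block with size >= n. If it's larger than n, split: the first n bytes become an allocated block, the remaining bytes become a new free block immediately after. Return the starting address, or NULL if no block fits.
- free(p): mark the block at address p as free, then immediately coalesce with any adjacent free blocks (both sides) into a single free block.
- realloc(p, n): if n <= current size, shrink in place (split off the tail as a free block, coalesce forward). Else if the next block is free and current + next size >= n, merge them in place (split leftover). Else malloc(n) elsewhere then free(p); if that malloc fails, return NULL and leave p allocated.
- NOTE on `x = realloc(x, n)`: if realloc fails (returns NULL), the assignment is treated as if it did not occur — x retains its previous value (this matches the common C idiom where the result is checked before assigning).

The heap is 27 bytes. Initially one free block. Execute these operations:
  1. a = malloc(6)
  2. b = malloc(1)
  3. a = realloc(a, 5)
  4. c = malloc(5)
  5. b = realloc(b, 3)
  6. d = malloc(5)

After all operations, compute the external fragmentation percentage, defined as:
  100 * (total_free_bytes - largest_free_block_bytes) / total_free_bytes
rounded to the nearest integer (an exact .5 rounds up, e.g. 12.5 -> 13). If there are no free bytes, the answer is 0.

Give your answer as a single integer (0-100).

Answer: 22

Derivation:
Op 1: a = malloc(6) -> a = 0; heap: [0-5 ALLOC][6-26 FREE]
Op 2: b = malloc(1) -> b = 6; heap: [0-5 ALLOC][6-6 ALLOC][7-26 FREE]
Op 3: a = realloc(a, 5) -> a = 0; heap: [0-4 ALLOC][5-5 FREE][6-6 ALLOC][7-26 FREE]
Op 4: c = malloc(5) -> c = 7; heap: [0-4 ALLOC][5-5 FREE][6-6 ALLOC][7-11 ALLOC][12-26 FREE]
Op 5: b = realloc(b, 3) -> b = 12; heap: [0-4 ALLOC][5-6 FREE][7-11 ALLOC][12-14 ALLOC][15-26 FREE]
Op 6: d = malloc(5) -> d = 15; heap: [0-4 ALLOC][5-6 FREE][7-11 ALLOC][12-14 ALLOC][15-19 ALLOC][20-26 FREE]
Free blocks: [2 7] total_free=9 largest=7 -> 100*(9-7)/9 = 200/9 ≈ 22.222 -> rounds to 22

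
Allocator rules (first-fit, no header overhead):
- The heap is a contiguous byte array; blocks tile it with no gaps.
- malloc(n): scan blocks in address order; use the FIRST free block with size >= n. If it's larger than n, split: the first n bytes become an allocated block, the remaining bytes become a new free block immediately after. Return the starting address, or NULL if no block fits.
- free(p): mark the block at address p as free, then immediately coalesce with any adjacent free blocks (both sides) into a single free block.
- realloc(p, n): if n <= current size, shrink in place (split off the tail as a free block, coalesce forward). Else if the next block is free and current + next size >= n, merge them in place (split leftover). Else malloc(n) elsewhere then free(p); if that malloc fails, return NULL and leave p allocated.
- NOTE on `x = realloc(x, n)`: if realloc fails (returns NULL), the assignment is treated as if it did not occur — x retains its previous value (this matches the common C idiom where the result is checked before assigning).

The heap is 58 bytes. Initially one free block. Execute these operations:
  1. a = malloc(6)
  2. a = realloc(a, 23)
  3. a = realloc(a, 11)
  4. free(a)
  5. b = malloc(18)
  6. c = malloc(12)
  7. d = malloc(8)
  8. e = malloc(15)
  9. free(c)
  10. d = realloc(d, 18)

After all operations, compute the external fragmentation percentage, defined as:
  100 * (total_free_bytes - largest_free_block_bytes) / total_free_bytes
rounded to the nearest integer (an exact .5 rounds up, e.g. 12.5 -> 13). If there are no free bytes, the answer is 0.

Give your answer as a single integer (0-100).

Op 1: a = malloc(6) -> a = 0; heap: [0-5 ALLOC][6-57 FREE]
Op 2: a = realloc(a, 23) -> a = 0; heap: [0-22 ALLOC][23-57 FREE]
Op 3: a = realloc(a, 11) -> a = 0; heap: [0-10 ALLOC][11-57 FREE]
Op 4: free(a) -> (freed a); heap: [0-57 FREE]
Op 5: b = malloc(18) -> b = 0; heap: [0-17 ALLOC][18-57 FREE]
Op 6: c = malloc(12) -> c = 18; heap: [0-17 ALLOC][18-29 ALLOC][30-57 FREE]
Op 7: d = malloc(8) -> d = 30; heap: [0-17 ALLOC][18-29 ALLOC][30-37 ALLOC][38-57 FREE]
Op 8: e = malloc(15) -> e = 38; heap: [0-17 ALLOC][18-29 ALLOC][30-37 ALLOC][38-52 ALLOC][53-57 FREE]
Op 9: free(c) -> (freed c); heap: [0-17 ALLOC][18-29 FREE][30-37 ALLOC][38-52 ALLOC][53-57 FREE]
Op 10: d = realloc(d, 18) -> NULL (d unchanged); heap: [0-17 ALLOC][18-29 FREE][30-37 ALLOC][38-52 ALLOC][53-57 FREE]
Free blocks: [12 5] total_free=17 largest=12 -> 100*(17-12)/17 = 500/17 ≈ 29.412 -> rounds to 29

Answer: 29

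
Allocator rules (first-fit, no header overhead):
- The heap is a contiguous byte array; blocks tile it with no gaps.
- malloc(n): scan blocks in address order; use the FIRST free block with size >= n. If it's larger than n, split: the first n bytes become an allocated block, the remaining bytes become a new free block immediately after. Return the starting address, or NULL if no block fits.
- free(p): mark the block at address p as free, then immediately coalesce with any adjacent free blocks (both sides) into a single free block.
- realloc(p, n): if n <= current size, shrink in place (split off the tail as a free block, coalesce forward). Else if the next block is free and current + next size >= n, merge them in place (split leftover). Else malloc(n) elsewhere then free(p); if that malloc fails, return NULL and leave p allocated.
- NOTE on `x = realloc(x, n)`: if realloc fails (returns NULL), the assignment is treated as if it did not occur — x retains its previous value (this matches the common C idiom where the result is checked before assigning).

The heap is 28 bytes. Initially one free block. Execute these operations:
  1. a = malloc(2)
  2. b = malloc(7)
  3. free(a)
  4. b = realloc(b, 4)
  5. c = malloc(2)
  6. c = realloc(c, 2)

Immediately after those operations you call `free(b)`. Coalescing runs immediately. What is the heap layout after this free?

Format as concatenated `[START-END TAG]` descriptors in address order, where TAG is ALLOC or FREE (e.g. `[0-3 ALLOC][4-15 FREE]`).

Op 1: a = malloc(2) -> a = 0; heap: [0-1 ALLOC][2-27 FREE]
Op 2: b = malloc(7) -> b = 2; heap: [0-1 ALLOC][2-8 ALLOC][9-27 FREE]
Op 3: free(a) -> (freed a); heap: [0-1 FREE][2-8 ALLOC][9-27 FREE]
Op 4: b = realloc(b, 4) -> b = 2; heap: [0-1 FREE][2-5 ALLOC][6-27 FREE]
Op 5: c = malloc(2) -> c = 0; heap: [0-1 ALLOC][2-5 ALLOC][6-27 FREE]
Op 6: c = realloc(c, 2) -> c = 0; heap: [0-1 ALLOC][2-5 ALLOC][6-27 FREE]
free(b): b = 2 -> block [2-5 ALLOC]; mark free, coalesce with adjacent free neighbors -> [0-1 ALLOC][2-27 FREE]

Answer: [0-1 ALLOC][2-27 FREE]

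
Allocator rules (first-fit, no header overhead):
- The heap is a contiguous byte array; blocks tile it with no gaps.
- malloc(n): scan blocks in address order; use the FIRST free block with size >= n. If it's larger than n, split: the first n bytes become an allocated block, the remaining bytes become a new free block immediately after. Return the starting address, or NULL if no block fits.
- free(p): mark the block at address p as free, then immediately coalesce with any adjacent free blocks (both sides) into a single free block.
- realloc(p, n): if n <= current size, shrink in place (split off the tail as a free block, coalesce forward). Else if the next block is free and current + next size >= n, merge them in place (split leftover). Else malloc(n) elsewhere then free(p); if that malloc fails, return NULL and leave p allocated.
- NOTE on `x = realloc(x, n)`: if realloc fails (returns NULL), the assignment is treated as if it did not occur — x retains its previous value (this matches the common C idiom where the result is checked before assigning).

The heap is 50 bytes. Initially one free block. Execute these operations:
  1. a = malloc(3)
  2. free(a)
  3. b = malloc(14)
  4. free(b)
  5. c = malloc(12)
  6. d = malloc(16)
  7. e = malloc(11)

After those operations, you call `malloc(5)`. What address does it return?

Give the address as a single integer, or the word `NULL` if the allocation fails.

Op 1: a = malloc(3) -> a = 0; heap: [0-2 ALLOC][3-49 FREE]
Op 2: free(a) -> (freed a); heap: [0-49 FREE]
Op 3: b = malloc(14) -> b = 0; heap: [0-13 ALLOC][14-49 FREE]
Op 4: free(b) -> (freed b); heap: [0-49 FREE]
Op 5: c = malloc(12) -> c = 0; heap: [0-11 ALLOC][12-49 FREE]
Op 6: d = malloc(16) -> d = 12; heap: [0-11 ALLOC][12-27 ALLOC][28-49 FREE]
Op 7: e = malloc(11) -> e = 28; heap: [0-11 ALLOC][12-27 ALLOC][28-38 ALLOC][39-49 FREE]
malloc(5): first-fit scan over [0-11 ALLOC][12-27 ALLOC][28-38 ALLOC][39-49 FREE] -> 39

Answer: 39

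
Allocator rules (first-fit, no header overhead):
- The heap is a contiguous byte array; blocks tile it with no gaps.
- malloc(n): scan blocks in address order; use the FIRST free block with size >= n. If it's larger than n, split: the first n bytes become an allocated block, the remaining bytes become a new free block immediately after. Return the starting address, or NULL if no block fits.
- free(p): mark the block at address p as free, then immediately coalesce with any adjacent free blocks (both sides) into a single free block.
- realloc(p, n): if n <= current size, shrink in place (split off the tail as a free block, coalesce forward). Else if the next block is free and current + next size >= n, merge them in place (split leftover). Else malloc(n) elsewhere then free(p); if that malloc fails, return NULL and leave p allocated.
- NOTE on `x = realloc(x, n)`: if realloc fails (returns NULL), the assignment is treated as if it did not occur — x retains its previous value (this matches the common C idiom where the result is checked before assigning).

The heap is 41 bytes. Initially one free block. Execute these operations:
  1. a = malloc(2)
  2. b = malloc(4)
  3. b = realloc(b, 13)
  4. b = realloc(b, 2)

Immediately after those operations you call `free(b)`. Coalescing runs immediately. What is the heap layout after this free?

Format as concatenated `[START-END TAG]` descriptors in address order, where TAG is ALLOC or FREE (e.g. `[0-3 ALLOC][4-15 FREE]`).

Answer: [0-1 ALLOC][2-40 FREE]

Derivation:
Op 1: a = malloc(2) -> a = 0; heap: [0-1 ALLOC][2-40 FREE]
Op 2: b = malloc(4) -> b = 2; heap: [0-1 ALLOC][2-5 ALLOC][6-40 FREE]
Op 3: b = realloc(b, 13) -> b = 2; heap: [0-1 ALLOC][2-14 ALLOC][15-40 FREE]
Op 4: b = realloc(b, 2) -> b = 2; heap: [0-1 ALLOC][2-3 ALLOC][4-40 FREE]
free(b): b = 2 -> block [2-3 ALLOC]; mark free, coalesce with adjacent free neighbors -> [0-1 ALLOC][2-40 FREE]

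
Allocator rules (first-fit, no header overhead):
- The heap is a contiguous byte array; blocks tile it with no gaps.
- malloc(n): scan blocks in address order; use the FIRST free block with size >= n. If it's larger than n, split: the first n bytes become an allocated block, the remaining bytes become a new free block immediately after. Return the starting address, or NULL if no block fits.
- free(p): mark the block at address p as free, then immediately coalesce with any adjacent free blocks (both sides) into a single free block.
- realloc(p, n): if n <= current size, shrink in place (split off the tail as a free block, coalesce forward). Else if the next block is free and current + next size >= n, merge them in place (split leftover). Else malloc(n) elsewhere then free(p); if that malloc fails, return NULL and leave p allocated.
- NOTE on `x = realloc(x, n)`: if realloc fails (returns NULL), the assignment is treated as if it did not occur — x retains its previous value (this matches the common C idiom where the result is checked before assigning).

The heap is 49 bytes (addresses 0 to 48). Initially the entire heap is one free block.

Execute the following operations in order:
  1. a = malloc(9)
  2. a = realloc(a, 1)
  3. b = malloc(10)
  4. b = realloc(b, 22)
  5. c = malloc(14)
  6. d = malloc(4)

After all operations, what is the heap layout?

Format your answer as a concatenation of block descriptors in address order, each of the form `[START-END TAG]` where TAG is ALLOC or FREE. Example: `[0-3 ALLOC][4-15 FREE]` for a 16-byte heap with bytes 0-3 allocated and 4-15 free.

Answer: [0-0 ALLOC][1-22 ALLOC][23-36 ALLOC][37-40 ALLOC][41-48 FREE]

Derivation:
Op 1: a = malloc(9) -> a = 0; heap: [0-8 ALLOC][9-48 FREE]
Op 2: a = realloc(a, 1) -> a = 0; heap: [0-0 ALLOC][1-48 FREE]
Op 3: b = malloc(10) -> b = 1; heap: [0-0 ALLOC][1-10 ALLOC][11-48 FREE]
Op 4: b = realloc(b, 22) -> b = 1; heap: [0-0 ALLOC][1-22 ALLOC][23-48 FREE]
Op 5: c = malloc(14) -> c = 23; heap: [0-0 ALLOC][1-22 ALLOC][23-36 ALLOC][37-48 FREE]
Op 6: d = malloc(4) -> d = 37; heap: [0-0 ALLOC][1-22 ALLOC][23-36 ALLOC][37-40 ALLOC][41-48 FREE]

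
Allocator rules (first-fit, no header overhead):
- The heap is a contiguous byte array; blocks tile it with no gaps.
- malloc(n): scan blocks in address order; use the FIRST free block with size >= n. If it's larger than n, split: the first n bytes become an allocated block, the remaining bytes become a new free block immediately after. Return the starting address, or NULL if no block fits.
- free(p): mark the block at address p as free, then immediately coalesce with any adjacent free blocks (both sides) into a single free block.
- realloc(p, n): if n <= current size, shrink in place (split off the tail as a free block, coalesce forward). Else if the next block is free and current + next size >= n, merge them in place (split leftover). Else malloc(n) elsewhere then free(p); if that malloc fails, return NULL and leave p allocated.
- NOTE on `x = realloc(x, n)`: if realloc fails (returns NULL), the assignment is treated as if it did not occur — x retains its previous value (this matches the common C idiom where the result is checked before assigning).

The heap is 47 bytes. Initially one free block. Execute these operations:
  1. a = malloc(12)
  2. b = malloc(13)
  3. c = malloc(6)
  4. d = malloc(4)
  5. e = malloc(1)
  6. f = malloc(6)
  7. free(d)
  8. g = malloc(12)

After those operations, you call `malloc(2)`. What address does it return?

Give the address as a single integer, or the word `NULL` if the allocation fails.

Op 1: a = malloc(12) -> a = 0; heap: [0-11 ALLOC][12-46 FREE]
Op 2: b = malloc(13) -> b = 12; heap: [0-11 ALLOC][12-24 ALLOC][25-46 FREE]
Op 3: c = malloc(6) -> c = 25; heap: [0-11 ALLOC][12-24 ALLOC][25-30 ALLOC][31-46 FREE]
Op 4: d = malloc(4) -> d = 31; heap: [0-11 ALLOC][12-24 ALLOC][25-30 ALLOC][31-34 ALLOC][35-46 FREE]
Op 5: e = malloc(1) -> e = 35; heap: [0-11 ALLOC][12-24 ALLOC][25-30 ALLOC][31-34 ALLOC][35-35 ALLOC][36-46 FREE]
Op 6: f = malloc(6) -> f = 36; heap: [0-11 ALLOC][12-24 ALLOC][25-30 ALLOC][31-34 ALLOC][35-35 ALLOC][36-41 ALLOC][42-46 FREE]
Op 7: free(d) -> (freed d); heap: [0-11 ALLOC][12-24 ALLOC][25-30 ALLOC][31-34 FREE][35-35 ALLOC][36-41 ALLOC][42-46 FREE]
Op 8: g = malloc(12) -> g = NULL; heap: [0-11 ALLOC][12-24 ALLOC][25-30 ALLOC][31-34 FREE][35-35 ALLOC][36-41 ALLOC][42-46 FREE]
malloc(2): first-fit scan over [0-11 ALLOC][12-24 ALLOC][25-30 ALLOC][31-34 FREE][35-35 ALLOC][36-41 ALLOC][42-46 FREE] -> 31

Answer: 31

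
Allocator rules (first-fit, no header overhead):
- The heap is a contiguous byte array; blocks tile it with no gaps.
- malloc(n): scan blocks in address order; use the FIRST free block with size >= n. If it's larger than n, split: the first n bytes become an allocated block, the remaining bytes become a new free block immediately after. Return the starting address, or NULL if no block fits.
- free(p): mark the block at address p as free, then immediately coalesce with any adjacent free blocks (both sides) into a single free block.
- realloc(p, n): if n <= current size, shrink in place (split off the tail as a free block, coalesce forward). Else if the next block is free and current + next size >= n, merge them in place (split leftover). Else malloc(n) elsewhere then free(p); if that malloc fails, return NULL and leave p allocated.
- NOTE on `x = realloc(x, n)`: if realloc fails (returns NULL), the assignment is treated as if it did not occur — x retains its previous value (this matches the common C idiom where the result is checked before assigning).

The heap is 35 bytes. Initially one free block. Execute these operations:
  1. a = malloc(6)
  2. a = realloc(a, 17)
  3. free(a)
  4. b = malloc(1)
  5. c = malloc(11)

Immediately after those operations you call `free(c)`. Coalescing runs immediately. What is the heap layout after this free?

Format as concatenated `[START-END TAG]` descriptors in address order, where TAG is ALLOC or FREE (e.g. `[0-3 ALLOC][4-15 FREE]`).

Answer: [0-0 ALLOC][1-34 FREE]

Derivation:
Op 1: a = malloc(6) -> a = 0; heap: [0-5 ALLOC][6-34 FREE]
Op 2: a = realloc(a, 17) -> a = 0; heap: [0-16 ALLOC][17-34 FREE]
Op 3: free(a) -> (freed a); heap: [0-34 FREE]
Op 4: b = malloc(1) -> b = 0; heap: [0-0 ALLOC][1-34 FREE]
Op 5: c = malloc(11) -> c = 1; heap: [0-0 ALLOC][1-11 ALLOC][12-34 FREE]
free(c): c = 1 -> block [1-11 ALLOC]; mark free, coalesce with adjacent free neighbors -> [0-0 ALLOC][1-34 FREE]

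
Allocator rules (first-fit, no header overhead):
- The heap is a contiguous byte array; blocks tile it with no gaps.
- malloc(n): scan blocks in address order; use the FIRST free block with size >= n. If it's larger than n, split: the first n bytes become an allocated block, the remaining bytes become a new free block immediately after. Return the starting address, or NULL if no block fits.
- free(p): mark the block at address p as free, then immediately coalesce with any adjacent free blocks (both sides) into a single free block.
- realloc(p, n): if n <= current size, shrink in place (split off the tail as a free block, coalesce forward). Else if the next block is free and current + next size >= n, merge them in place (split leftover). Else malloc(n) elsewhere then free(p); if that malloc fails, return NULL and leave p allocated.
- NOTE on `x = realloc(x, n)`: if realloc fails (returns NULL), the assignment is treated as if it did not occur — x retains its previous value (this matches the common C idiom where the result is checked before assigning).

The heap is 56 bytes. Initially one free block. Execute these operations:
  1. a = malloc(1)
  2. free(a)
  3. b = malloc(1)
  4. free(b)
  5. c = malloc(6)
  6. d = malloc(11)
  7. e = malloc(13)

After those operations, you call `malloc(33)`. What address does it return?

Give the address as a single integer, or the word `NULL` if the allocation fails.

Answer: NULL

Derivation:
Op 1: a = malloc(1) -> a = 0; heap: [0-0 ALLOC][1-55 FREE]
Op 2: free(a) -> (freed a); heap: [0-55 FREE]
Op 3: b = malloc(1) -> b = 0; heap: [0-0 ALLOC][1-55 FREE]
Op 4: free(b) -> (freed b); heap: [0-55 FREE]
Op 5: c = malloc(6) -> c = 0; heap: [0-5 ALLOC][6-55 FREE]
Op 6: d = malloc(11) -> d = 6; heap: [0-5 ALLOC][6-16 ALLOC][17-55 FREE]
Op 7: e = malloc(13) -> e = 17; heap: [0-5 ALLOC][6-16 ALLOC][17-29 ALLOC][30-55 FREE]
malloc(33): first-fit scan over [0-5 ALLOC][6-16 ALLOC][17-29 ALLOC][30-55 FREE] -> NULL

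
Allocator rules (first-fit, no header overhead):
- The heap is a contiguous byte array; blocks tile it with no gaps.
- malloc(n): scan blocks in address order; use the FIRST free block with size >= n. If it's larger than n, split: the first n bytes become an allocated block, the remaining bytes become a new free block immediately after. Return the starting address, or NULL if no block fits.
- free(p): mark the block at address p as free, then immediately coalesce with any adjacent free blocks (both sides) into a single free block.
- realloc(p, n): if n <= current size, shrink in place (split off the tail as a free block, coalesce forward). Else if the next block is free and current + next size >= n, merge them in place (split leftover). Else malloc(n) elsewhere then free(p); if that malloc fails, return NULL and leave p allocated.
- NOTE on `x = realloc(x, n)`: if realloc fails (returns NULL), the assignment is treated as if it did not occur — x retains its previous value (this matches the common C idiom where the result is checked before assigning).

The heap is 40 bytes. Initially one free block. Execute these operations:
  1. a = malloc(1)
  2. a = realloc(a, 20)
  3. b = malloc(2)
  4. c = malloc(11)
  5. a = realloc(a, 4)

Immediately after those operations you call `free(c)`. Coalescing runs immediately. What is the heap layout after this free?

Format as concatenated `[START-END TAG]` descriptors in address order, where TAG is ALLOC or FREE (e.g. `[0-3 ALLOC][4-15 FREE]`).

Op 1: a = malloc(1) -> a = 0; heap: [0-0 ALLOC][1-39 FREE]
Op 2: a = realloc(a, 20) -> a = 0; heap: [0-19 ALLOC][20-39 FREE]
Op 3: b = malloc(2) -> b = 20; heap: [0-19 ALLOC][20-21 ALLOC][22-39 FREE]
Op 4: c = malloc(11) -> c = 22; heap: [0-19 ALLOC][20-21 ALLOC][22-32 ALLOC][33-39 FREE]
Op 5: a = realloc(a, 4) -> a = 0; heap: [0-3 ALLOC][4-19 FREE][20-21 ALLOC][22-32 ALLOC][33-39 FREE]
free(c): c = 22 -> block [22-32 ALLOC]; mark free, coalesce with adjacent free neighbors -> [0-3 ALLOC][4-19 FREE][20-21 ALLOC][22-39 FREE]

Answer: [0-3 ALLOC][4-19 FREE][20-21 ALLOC][22-39 FREE]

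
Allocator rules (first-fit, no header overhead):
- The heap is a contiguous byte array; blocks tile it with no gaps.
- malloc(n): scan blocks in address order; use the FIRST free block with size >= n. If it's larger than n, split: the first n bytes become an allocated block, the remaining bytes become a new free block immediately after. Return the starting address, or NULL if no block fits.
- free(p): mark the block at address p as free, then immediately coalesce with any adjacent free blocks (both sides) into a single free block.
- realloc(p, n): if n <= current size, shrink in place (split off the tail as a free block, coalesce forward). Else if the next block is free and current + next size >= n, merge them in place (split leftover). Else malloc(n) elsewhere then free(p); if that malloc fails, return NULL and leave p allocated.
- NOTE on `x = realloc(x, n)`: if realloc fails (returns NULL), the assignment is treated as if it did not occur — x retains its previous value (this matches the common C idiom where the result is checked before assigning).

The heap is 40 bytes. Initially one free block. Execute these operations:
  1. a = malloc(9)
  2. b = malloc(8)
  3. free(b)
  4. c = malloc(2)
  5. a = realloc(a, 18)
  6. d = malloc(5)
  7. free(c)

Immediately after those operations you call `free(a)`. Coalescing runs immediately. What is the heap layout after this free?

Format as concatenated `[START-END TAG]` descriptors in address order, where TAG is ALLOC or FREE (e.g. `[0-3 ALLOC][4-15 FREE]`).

Answer: [0-4 ALLOC][5-39 FREE]

Derivation:
Op 1: a = malloc(9) -> a = 0; heap: [0-8 ALLOC][9-39 FREE]
Op 2: b = malloc(8) -> b = 9; heap: [0-8 ALLOC][9-16 ALLOC][17-39 FREE]
Op 3: free(b) -> (freed b); heap: [0-8 ALLOC][9-39 FREE]
Op 4: c = malloc(2) -> c = 9; heap: [0-8 ALLOC][9-10 ALLOC][11-39 FREE]
Op 5: a = realloc(a, 18) -> a = 11; heap: [0-8 FREE][9-10 ALLOC][11-28 ALLOC][29-39 FREE]
Op 6: d = malloc(5) -> d = 0; heap: [0-4 ALLOC][5-8 FREE][9-10 ALLOC][11-28 ALLOC][29-39 FREE]
Op 7: free(c) -> (freed c); heap: [0-4 ALLOC][5-10 FREE][11-28 ALLOC][29-39 FREE]
free(a): a = 11 -> block [11-28 ALLOC]; mark free, coalesce with adjacent free neighbors -> [0-4 ALLOC][5-39 FREE]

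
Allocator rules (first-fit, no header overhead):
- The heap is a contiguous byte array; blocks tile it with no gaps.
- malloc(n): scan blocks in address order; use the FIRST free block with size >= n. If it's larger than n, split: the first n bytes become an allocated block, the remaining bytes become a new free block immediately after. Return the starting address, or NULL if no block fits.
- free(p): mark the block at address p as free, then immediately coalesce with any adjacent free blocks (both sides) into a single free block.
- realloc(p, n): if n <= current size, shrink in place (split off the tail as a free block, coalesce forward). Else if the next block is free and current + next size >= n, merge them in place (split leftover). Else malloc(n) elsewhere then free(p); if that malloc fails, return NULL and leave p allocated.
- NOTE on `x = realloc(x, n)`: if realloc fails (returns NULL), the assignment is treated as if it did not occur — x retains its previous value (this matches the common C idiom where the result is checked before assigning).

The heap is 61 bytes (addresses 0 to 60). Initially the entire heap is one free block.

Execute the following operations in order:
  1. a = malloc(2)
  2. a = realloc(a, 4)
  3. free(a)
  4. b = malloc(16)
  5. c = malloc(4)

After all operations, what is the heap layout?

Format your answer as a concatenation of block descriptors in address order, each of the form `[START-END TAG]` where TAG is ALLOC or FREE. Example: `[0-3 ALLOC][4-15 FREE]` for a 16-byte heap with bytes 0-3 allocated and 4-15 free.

Op 1: a = malloc(2) -> a = 0; heap: [0-1 ALLOC][2-60 FREE]
Op 2: a = realloc(a, 4) -> a = 0; heap: [0-3 ALLOC][4-60 FREE]
Op 3: free(a) -> (freed a); heap: [0-60 FREE]
Op 4: b = malloc(16) -> b = 0; heap: [0-15 ALLOC][16-60 FREE]
Op 5: c = malloc(4) -> c = 16; heap: [0-15 ALLOC][16-19 ALLOC][20-60 FREE]

Answer: [0-15 ALLOC][16-19 ALLOC][20-60 FREE]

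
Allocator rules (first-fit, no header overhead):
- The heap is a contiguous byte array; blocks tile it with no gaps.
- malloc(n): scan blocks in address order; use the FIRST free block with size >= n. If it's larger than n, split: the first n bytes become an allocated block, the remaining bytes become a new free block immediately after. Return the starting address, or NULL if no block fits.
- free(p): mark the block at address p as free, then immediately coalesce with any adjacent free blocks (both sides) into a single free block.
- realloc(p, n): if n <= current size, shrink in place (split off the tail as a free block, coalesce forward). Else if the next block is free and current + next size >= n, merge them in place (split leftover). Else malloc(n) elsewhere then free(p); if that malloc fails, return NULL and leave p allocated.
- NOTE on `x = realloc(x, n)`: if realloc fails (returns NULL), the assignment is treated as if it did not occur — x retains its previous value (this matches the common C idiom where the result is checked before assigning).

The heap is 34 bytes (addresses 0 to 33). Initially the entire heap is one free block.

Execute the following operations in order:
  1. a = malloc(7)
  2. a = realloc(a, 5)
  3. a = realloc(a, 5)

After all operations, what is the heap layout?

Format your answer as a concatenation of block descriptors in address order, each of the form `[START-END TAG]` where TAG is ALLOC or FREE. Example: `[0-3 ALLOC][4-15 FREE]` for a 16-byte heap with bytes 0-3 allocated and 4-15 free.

Op 1: a = malloc(7) -> a = 0; heap: [0-6 ALLOC][7-33 FREE]
Op 2: a = realloc(a, 5) -> a = 0; heap: [0-4 ALLOC][5-33 FREE]
Op 3: a = realloc(a, 5) -> a = 0; heap: [0-4 ALLOC][5-33 FREE]

Answer: [0-4 ALLOC][5-33 FREE]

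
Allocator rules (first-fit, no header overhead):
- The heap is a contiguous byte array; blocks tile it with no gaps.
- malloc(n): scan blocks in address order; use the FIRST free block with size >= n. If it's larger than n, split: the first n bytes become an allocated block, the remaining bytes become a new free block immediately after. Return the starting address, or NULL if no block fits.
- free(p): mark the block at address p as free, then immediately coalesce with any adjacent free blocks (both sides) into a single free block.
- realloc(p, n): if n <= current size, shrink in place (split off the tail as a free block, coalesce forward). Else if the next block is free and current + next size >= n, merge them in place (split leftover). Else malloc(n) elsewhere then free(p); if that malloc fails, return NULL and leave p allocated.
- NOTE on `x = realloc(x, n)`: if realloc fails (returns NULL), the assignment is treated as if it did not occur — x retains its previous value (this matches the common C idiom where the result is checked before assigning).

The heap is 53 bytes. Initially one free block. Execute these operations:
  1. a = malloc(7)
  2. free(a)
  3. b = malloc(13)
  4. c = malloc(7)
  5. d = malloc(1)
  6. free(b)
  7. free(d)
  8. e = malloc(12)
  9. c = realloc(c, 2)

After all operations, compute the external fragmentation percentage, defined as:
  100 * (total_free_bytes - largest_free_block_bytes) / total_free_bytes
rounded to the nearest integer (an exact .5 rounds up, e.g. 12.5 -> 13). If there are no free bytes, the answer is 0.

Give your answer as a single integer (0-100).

Op 1: a = malloc(7) -> a = 0; heap: [0-6 ALLOC][7-52 FREE]
Op 2: free(a) -> (freed a); heap: [0-52 FREE]
Op 3: b = malloc(13) -> b = 0; heap: [0-12 ALLOC][13-52 FREE]
Op 4: c = malloc(7) -> c = 13; heap: [0-12 ALLOC][13-19 ALLOC][20-52 FREE]
Op 5: d = malloc(1) -> d = 20; heap: [0-12 ALLOC][13-19 ALLOC][20-20 ALLOC][21-52 FREE]
Op 6: free(b) -> (freed b); heap: [0-12 FREE][13-19 ALLOC][20-20 ALLOC][21-52 FREE]
Op 7: free(d) -> (freed d); heap: [0-12 FREE][13-19 ALLOC][20-52 FREE]
Op 8: e = malloc(12) -> e = 0; heap: [0-11 ALLOC][12-12 FREE][13-19 ALLOC][20-52 FREE]
Op 9: c = realloc(c, 2) -> c = 13; heap: [0-11 ALLOC][12-12 FREE][13-14 ALLOC][15-52 FREE]
Free blocks: [1 38] total_free=39 largest=38 -> 100*(39-38)/39 = 100/39 ≈ 2.564 -> rounds to 3

Answer: 3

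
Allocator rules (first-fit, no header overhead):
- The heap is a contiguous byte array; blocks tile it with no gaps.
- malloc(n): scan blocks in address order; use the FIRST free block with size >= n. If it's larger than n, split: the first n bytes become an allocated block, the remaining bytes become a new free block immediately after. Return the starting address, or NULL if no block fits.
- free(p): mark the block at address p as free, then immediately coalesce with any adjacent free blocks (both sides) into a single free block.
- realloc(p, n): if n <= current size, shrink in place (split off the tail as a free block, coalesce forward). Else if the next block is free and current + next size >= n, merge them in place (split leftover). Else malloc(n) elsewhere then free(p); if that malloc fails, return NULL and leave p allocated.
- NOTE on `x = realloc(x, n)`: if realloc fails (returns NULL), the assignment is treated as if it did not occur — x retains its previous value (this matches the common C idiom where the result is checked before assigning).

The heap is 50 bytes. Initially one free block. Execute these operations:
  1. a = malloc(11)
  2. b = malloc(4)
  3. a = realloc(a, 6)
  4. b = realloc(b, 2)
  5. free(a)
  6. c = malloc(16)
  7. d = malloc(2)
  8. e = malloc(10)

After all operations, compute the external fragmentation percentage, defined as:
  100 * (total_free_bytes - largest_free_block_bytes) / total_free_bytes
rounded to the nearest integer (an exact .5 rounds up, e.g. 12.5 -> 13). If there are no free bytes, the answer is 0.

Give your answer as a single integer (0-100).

Op 1: a = malloc(11) -> a = 0; heap: [0-10 ALLOC][11-49 FREE]
Op 2: b = malloc(4) -> b = 11; heap: [0-10 ALLOC][11-14 ALLOC][15-49 FREE]
Op 3: a = realloc(a, 6) -> a = 0; heap: [0-5 ALLOC][6-10 FREE][11-14 ALLOC][15-49 FREE]
Op 4: b = realloc(b, 2) -> b = 11; heap: [0-5 ALLOC][6-10 FREE][11-12 ALLOC][13-49 FREE]
Op 5: free(a) -> (freed a); heap: [0-10 FREE][11-12 ALLOC][13-49 FREE]
Op 6: c = malloc(16) -> c = 13; heap: [0-10 FREE][11-12 ALLOC][13-28 ALLOC][29-49 FREE]
Op 7: d = malloc(2) -> d = 0; heap: [0-1 ALLOC][2-10 FREE][11-12 ALLOC][13-28 ALLOC][29-49 FREE]
Op 8: e = malloc(10) -> e = 29; heap: [0-1 ALLOC][2-10 FREE][11-12 ALLOC][13-28 ALLOC][29-38 ALLOC][39-49 FREE]
Free blocks: [9 11] total_free=20 largest=11 -> 100*(20-11)/20 = 900/20 = 45

Answer: 45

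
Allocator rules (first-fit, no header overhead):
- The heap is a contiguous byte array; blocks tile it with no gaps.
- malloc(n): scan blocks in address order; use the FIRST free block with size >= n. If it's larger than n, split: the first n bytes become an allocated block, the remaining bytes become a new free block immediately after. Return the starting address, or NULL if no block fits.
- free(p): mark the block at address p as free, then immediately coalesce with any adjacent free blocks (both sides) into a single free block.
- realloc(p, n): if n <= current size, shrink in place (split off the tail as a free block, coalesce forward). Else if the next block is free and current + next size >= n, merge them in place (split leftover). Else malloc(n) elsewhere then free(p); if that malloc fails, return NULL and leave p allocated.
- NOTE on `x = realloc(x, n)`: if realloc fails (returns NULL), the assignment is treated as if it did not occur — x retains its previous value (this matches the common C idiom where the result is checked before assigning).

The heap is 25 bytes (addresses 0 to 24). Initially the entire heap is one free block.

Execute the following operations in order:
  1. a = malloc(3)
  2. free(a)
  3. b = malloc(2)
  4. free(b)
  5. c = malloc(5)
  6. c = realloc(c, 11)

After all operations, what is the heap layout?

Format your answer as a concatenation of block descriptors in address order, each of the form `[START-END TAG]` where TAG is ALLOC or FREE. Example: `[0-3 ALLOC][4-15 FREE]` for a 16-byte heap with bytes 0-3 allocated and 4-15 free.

Answer: [0-10 ALLOC][11-24 FREE]

Derivation:
Op 1: a = malloc(3) -> a = 0; heap: [0-2 ALLOC][3-24 FREE]
Op 2: free(a) -> (freed a); heap: [0-24 FREE]
Op 3: b = malloc(2) -> b = 0; heap: [0-1 ALLOC][2-24 FREE]
Op 4: free(b) -> (freed b); heap: [0-24 FREE]
Op 5: c = malloc(5) -> c = 0; heap: [0-4 ALLOC][5-24 FREE]
Op 6: c = realloc(c, 11) -> c = 0; heap: [0-10 ALLOC][11-24 FREE]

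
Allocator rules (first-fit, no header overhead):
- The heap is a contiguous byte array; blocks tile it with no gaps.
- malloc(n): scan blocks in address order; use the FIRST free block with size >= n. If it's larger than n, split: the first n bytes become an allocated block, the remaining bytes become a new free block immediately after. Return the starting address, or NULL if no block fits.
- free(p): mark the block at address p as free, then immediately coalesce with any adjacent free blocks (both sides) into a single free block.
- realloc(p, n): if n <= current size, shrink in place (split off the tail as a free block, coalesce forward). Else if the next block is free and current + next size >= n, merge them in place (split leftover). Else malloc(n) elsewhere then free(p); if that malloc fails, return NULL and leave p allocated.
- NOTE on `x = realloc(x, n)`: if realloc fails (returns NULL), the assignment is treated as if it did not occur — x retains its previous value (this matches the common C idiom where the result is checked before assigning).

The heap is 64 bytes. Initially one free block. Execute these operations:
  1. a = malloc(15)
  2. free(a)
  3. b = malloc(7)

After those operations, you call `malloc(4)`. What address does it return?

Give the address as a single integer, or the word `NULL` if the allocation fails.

Op 1: a = malloc(15) -> a = 0; heap: [0-14 ALLOC][15-63 FREE]
Op 2: free(a) -> (freed a); heap: [0-63 FREE]
Op 3: b = malloc(7) -> b = 0; heap: [0-6 ALLOC][7-63 FREE]
malloc(4): first-fit scan over [0-6 ALLOC][7-63 FREE] -> 7

Answer: 7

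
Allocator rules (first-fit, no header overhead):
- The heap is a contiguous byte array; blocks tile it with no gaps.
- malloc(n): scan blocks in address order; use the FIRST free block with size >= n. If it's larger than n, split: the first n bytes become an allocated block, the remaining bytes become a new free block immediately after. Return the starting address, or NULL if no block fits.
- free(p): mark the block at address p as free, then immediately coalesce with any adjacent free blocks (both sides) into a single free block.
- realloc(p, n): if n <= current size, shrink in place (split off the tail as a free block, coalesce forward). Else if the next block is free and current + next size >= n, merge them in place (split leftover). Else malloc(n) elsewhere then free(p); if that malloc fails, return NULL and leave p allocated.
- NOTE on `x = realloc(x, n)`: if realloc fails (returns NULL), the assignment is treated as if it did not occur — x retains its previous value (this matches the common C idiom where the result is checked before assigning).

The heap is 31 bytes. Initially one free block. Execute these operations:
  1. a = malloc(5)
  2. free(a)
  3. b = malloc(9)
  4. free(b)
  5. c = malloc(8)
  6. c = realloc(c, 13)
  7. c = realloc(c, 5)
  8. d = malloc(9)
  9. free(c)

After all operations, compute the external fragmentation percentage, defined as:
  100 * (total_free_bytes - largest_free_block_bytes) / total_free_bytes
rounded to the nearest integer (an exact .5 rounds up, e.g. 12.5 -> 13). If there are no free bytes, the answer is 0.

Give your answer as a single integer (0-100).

Op 1: a = malloc(5) -> a = 0; heap: [0-4 ALLOC][5-30 FREE]
Op 2: free(a) -> (freed a); heap: [0-30 FREE]
Op 3: b = malloc(9) -> b = 0; heap: [0-8 ALLOC][9-30 FREE]
Op 4: free(b) -> (freed b); heap: [0-30 FREE]
Op 5: c = malloc(8) -> c = 0; heap: [0-7 ALLOC][8-30 FREE]
Op 6: c = realloc(c, 13) -> c = 0; heap: [0-12 ALLOC][13-30 FREE]
Op 7: c = realloc(c, 5) -> c = 0; heap: [0-4 ALLOC][5-30 FREE]
Op 8: d = malloc(9) -> d = 5; heap: [0-4 ALLOC][5-13 ALLOC][14-30 FREE]
Op 9: free(c) -> (freed c); heap: [0-4 FREE][5-13 ALLOC][14-30 FREE]
Free blocks: [5 17] total_free=22 largest=17 -> 100*(22-17)/22 = 500/22 ≈ 22.727 -> rounds to 23

Answer: 23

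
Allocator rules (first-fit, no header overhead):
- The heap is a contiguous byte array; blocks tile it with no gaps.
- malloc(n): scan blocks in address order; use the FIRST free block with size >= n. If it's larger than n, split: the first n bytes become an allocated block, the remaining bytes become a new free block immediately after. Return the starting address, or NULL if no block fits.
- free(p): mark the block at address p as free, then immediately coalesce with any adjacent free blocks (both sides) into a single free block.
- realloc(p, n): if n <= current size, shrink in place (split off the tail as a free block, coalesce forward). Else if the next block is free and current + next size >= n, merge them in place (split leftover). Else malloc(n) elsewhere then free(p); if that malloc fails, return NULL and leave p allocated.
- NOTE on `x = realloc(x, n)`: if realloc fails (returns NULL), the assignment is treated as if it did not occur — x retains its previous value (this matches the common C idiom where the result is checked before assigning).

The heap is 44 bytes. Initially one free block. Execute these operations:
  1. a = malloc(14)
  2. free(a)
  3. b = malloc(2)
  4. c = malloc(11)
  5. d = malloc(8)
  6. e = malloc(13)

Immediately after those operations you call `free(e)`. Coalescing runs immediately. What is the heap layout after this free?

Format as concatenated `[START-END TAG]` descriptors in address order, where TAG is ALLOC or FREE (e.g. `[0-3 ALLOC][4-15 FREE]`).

Answer: [0-1 ALLOC][2-12 ALLOC][13-20 ALLOC][21-43 FREE]

Derivation:
Op 1: a = malloc(14) -> a = 0; heap: [0-13 ALLOC][14-43 FREE]
Op 2: free(a) -> (freed a); heap: [0-43 FREE]
Op 3: b = malloc(2) -> b = 0; heap: [0-1 ALLOC][2-43 FREE]
Op 4: c = malloc(11) -> c = 2; heap: [0-1 ALLOC][2-12 ALLOC][13-43 FREE]
Op 5: d = malloc(8) -> d = 13; heap: [0-1 ALLOC][2-12 ALLOC][13-20 ALLOC][21-43 FREE]
Op 6: e = malloc(13) -> e = 21; heap: [0-1 ALLOC][2-12 ALLOC][13-20 ALLOC][21-33 ALLOC][34-43 FREE]
free(e): e = 21 -> block [21-33 ALLOC]; mark free, coalesce with adjacent free neighbors -> [0-1 ALLOC][2-12 ALLOC][13-20 ALLOC][21-43 FREE]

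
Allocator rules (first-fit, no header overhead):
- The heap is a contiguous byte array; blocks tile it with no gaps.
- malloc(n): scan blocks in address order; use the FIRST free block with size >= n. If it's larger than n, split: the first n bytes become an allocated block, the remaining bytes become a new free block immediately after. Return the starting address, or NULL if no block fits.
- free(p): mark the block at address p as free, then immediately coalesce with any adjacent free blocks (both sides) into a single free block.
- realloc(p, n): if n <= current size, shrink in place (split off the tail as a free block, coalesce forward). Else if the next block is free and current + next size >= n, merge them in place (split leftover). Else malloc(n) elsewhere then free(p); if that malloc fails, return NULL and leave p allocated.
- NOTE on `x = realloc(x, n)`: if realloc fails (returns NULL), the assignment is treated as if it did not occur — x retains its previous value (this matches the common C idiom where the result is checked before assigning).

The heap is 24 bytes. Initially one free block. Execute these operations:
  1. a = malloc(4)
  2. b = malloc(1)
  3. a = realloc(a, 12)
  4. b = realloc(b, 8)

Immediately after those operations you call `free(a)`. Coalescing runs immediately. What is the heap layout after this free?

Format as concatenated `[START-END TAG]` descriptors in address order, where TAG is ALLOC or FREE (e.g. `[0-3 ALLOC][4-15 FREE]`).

Op 1: a = malloc(4) -> a = 0; heap: [0-3 ALLOC][4-23 FREE]
Op 2: b = malloc(1) -> b = 4; heap: [0-3 ALLOC][4-4 ALLOC][5-23 FREE]
Op 3: a = realloc(a, 12) -> a = 5; heap: [0-3 FREE][4-4 ALLOC][5-16 ALLOC][17-23 FREE]
Op 4: b = realloc(b, 8) -> NULL (b unchanged); heap: [0-3 FREE][4-4 ALLOC][5-16 ALLOC][17-23 FREE]
free(a): a = 5 -> block [5-16 ALLOC]; mark free, coalesce with adjacent free neighbors -> [0-3 FREE][4-4 ALLOC][5-23 FREE]

Answer: [0-3 FREE][4-4 ALLOC][5-23 FREE]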